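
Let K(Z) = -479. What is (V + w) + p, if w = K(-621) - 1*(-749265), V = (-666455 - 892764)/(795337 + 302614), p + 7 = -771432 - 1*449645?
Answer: -518561620617/1097951 ≈ -4.7230e+5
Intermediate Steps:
p = -1221084 (p = -7 + (-771432 - 1*449645) = -7 + (-771432 - 449645) = -7 - 1221077 = -1221084)
V = -1559219/1097951 ≈ -1.4201
w = 748786 (w = -479 - 1*(-749265) = -479 + 749265 = 748786)
(V + w) + p = (-1559219/1097951 + 748786) - 1221084 = 822128778267/1097951 - 1221084 = -518561620617/1097951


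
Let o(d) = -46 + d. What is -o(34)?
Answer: 12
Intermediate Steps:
-o(34) = -(-46 + 34) = -1*(-12) = 12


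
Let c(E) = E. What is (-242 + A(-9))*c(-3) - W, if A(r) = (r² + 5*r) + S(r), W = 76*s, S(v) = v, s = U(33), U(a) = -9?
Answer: 1329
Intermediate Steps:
s = -9
W = -684 (W = 76*(-9) = -684)
A(r) = r² + 6*r (A(r) = (r² + 5*r) + r = r² + 6*r)
(-242 + A(-9))*c(-3) - W = (-242 - 9*(6 - 9))*(-3) - 1*(-684) = (-242 - 9*(-3))*(-3) + 684 = (-242 + 27)*(-3) + 684 = -215*(-3) + 684 = 645 + 684 = 1329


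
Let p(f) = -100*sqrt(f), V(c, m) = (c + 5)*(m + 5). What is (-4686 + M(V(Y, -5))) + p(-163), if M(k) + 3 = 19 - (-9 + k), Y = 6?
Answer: -4661 - 100*I*sqrt(163) ≈ -4661.0 - 1276.7*I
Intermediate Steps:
V(c, m) = (5 + c)*(5 + m)
M(k) = 25 - k (M(k) = -3 + (19 - (-9 + k)) = -3 + (19 + (9 - k)) = -3 + (28 - k) = 25 - k)
(-4686 + M(V(Y, -5))) + p(-163) = (-4686 + (25 - (25 + 5*6 + 5*(-5) + 6*(-5)))) - 100*I*sqrt(163) = (-4686 + (25 - (25 + 30 - 25 - 30))) - 100*I*sqrt(163) = (-4686 + (25 - 1*0)) - 100*I*sqrt(163) = (-4686 + (25 + 0)) - 100*I*sqrt(163) = (-4686 + 25) - 100*I*sqrt(163) = -4661 - 100*I*sqrt(163)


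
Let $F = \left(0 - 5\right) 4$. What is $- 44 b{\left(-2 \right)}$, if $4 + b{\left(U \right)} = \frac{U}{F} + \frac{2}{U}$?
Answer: $\frac{1078}{5} \approx 215.6$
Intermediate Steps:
$F = -20$ ($F = \left(-5\right) 4 = -20$)
$b{\left(U \right)} = -4 + \frac{2}{U} - \frac{U}{20}$ ($b{\left(U \right)} = -4 + \left(\frac{U}{-20} + \frac{2}{U}\right) = -4 + \left(U \left(- \frac{1}{20}\right) + \frac{2}{U}\right) = -4 - \left(- \frac{2}{U} + \frac{U}{20}\right) = -4 + \frac{2}{U} - \frac{U}{20}$)
$- 44 b{\left(-2 \right)} = - 44 \left(-4 + \frac{2}{-2} - - \frac{1}{10}\right) = - 44 \left(-4 + 2 \left(- \frac{1}{2}\right) + \frac{1}{10}\right) = - 44 \left(-4 - 1 + \frac{1}{10}\right) = \left(-44\right) \left(- \frac{49}{10}\right) = \frac{1078}{5}$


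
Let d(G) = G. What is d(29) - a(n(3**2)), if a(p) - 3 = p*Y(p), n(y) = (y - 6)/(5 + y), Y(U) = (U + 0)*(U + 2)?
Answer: 71065/2744 ≈ 25.898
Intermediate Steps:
Y(U) = U*(2 + U)
n(y) = (-6 + y)/(5 + y)
a(p) = 3 + p**2*(2 + p) (a(p) = 3 + p*(p*(2 + p)) = 3 + p**2*(2 + p))
d(29) - a(n(3**2)) = 29 - (3 + ((-6 + 3**2)/(5 + 3**2))**2*(2 + (-6 + 3**2)/(5 + 3**2))) = 29 - (3 + ((-6 + 9)/(5 + 9))**2*(2 + (-6 + 9)/(5 + 9))) = 29 - (3 + (3/14)**2*(2 + 3/14)) = 29 - (3 + (9/196)*(31/14)) = 29 - (3 + 279/2744) = 29 - 1*8511/2744 = 29 - 8511/2744 = 71065/2744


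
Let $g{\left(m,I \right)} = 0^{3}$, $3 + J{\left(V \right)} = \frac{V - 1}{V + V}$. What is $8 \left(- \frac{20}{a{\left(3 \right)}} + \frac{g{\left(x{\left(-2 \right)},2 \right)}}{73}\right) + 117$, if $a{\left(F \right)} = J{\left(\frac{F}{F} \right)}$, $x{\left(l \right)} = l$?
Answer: $\frac{511}{3} \approx 170.33$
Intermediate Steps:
$J{\left(V \right)} = -3 + \frac{-1 + V}{2 V}$ ($J{\left(V \right)} = -3 + \frac{V - 1}{V + V} = -3 + \frac{-1 + V}{2 V}$)
$g{\left(m,I \right)} = 0$
$a{\left(F \right)} = -3$ ($a{\left(F \right)} = \frac{-1 - 5 \frac{F}{F}}{2 \frac{F}{F}} = \frac{-1 - 5}{2 \cdot 1} = \frac{1}{2} \cdot 1 \left(-1 - 5\right) = \frac{1}{2} \cdot 1 \left(-6\right) = -3$)
$8 \left(- \frac{20}{a{\left(3 \right)}} + \frac{g{\left(x{\left(-2 \right)},2 \right)}}{73}\right) + 117 = 8 \left(- \frac{20}{-3} + \frac{0}{73}\right) + 117 = 8 \left(\left(-20\right) \left(- \frac{1}{3}\right) + 0 \cdot \frac{1}{73}\right) + 117 = 8 \left(\frac{20}{3} + 0\right) + 117 = 8 \cdot \frac{20}{3} + 117 = \frac{160}{3} + 117 = \frac{511}{3}$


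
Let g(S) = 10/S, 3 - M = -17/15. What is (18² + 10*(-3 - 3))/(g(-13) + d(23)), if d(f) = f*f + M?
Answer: 51480/103811 ≈ 0.49590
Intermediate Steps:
M = 62/15 (M = 3 - (-17)/15 = 3 - 1*(-17/15) = 3 + 17/15 = 62/15 ≈ 4.1333)
d(f) = 62/15 + f² (d(f) = f*f + 62/15 = f² + 62/15 = 62/15 + f²)
(18² + 10*(-3 - 3))/(g(-13) + d(23)) = (18² + 10*(-3 - 3))/(10/(-13) + (62/15 + 23²)) = (324 + 10*(-6))/(10*(-1/13) + (62/15 + 529)) = (324 - 60)/(-10/13 + 7997/15) = 264/(103811/195) = 264*(195/103811) = 51480/103811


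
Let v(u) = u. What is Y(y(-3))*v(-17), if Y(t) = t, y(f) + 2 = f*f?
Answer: -119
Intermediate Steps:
y(f) = -2 + f² (y(f) = -2 + f*f = -2 + f²)
Y(y(-3))*v(-17) = (-2 + (-3)²)*(-17) = (-2 + 9)*(-17) = 7*(-17) = -119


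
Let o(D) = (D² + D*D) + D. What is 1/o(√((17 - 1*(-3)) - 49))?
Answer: -√29/(-29*I + 58*√29) ≈ -0.017094 - 0.0015871*I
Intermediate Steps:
o(D) = D + 2*D² (o(D) = (D² + D²) + D = 2*D² + D = D + 2*D²)
1/o(√((17 - 1*(-3)) - 49)) = 1/(√((17 - 1*(-3)) - 49)*(1 + 2*√((17 - 1*(-3)) - 49))) = 1/(√((17 + 3) - 49)*(1 + 2*√((17 + 3) - 49))) = 1/(√(20 - 49)*(1 + 2*√(20 - 49))) = 1/(√(-29)*(1 + 2*√(-29))) = 1/((I*√29)*(1 + 2*(I*√29))) = 1/((I*√29)*(1 + 2*I*√29)) = 1/(I*√29*(1 + 2*I*√29)) = -I*√29/(29*(1 + 2*I*√29))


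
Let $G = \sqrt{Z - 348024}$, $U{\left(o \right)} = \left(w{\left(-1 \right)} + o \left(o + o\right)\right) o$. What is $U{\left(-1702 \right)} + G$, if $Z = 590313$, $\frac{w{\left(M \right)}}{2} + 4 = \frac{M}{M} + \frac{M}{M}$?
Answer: $-9860714008 + 3 \sqrt{26921} \approx -9.8607 \cdot 10^{9}$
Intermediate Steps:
$w{\left(M \right)} = -4$ ($w{\left(M \right)} = -8 + 2 \left(\frac{M}{M} + \frac{M}{M}\right) = -8 + 2 \left(1 + 1\right) = -8 + 2 \cdot 2 = -8 + 4 = -4$)
$U{\left(o \right)} = o \left(-4 + 2 o^{2}\right)$ ($U{\left(o \right)} = \left(-4 + o \left(o + o\right)\right) o = \left(-4 + o 2 o\right) o = \left(-4 + 2 o^{2}\right) o = o \left(-4 + 2 o^{2}\right)$)
$G = 3 \sqrt{26921}$ ($G = \sqrt{590313 - 348024} = \sqrt{242289} = 3 \sqrt{26921} \approx 492.23$)
$U{\left(-1702 \right)} + G = 2 \left(-1702\right) \left(-2 + \left(-1702\right)^{2}\right) + 3 \sqrt{26921} = 2 \left(-1702\right) \left(-2 + 2896804\right) + 3 \sqrt{26921} = 2 \left(-1702\right) 2896802 + 3 \sqrt{26921} = -9860714008 + 3 \sqrt{26921}$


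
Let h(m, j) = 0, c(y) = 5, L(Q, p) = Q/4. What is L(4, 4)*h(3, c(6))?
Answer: 0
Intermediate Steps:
L(Q, p) = Q/4 (L(Q, p) = Q*(¼) = Q/4)
L(4, 4)*h(3, c(6)) = ((¼)*4)*0 = 1*0 = 0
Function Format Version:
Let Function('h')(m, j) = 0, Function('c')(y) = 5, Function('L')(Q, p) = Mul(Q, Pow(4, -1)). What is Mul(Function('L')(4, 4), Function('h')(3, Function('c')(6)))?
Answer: 0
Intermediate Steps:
Function('L')(Q, p) = Mul(Rational(1, 4), Q) (Function('L')(Q, p) = Mul(Q, Rational(1, 4)) = Mul(Rational(1, 4), Q))
Mul(Function('L')(4, 4), Function('h')(3, Function('c')(6))) = Mul(Mul(Rational(1, 4), 4), 0) = Mul(1, 0) = 0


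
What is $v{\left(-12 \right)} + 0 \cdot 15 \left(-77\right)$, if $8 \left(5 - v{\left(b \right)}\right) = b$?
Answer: $\frac{13}{2} \approx 6.5$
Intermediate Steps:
$v{\left(b \right)} = 5 - \frac{b}{8}$
$v{\left(-12 \right)} + 0 \cdot 15 \left(-77\right) = \left(5 - - \frac{3}{2}\right) + 0 \cdot 15 \left(-77\right) = \left(5 + \frac{3}{2}\right) + 0 \left(-77\right) = \frac{13}{2} + 0 = \frac{13}{2}$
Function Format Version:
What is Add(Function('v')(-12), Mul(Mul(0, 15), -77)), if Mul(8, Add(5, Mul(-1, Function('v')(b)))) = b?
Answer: Rational(13, 2) ≈ 6.5000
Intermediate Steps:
Function('v')(b) = Add(5, Mul(Rational(-1, 8), b))
Add(Function('v')(-12), Mul(Mul(0, 15), -77)) = Add(Add(5, Mul(Rational(-1, 8), -12)), Mul(Mul(0, 15), -77)) = Add(Add(5, Rational(3, 2)), Mul(0, -77)) = Add(Rational(13, 2), 0) = Rational(13, 2)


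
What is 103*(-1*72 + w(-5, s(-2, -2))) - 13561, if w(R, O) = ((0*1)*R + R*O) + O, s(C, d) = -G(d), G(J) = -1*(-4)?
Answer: -19329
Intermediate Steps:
G(J) = 4
s(C, d) = -4 (s(C, d) = -1*4 = -4)
w(R, O) = O + O*R (w(R, O) = (0*R + O*R) + O = (0 + O*R) + O = O*R + O = O + O*R)
103*(-1*72 + w(-5, s(-2, -2))) - 13561 = 103*(-1*72 - 4*(1 - 5)) - 13561 = 103*(-72 - 4*(-4)) - 13561 = 103*(-72 + 16) - 13561 = 103*(-56) - 13561 = -5768 - 13561 = -19329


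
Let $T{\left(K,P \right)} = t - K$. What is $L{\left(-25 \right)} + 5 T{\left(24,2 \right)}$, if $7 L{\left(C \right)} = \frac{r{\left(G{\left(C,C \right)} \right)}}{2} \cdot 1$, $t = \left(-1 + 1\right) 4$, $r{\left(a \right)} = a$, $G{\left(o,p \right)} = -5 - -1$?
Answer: $- \frac{842}{7} \approx -120.29$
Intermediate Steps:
$G{\left(o,p \right)} = -4$ ($G{\left(o,p \right)} = -5 + 1 = -4$)
$t = 0$ ($t = 0 \cdot 4 = 0$)
$T{\left(K,P \right)} = - K$ ($T{\left(K,P \right)} = 0 - K = - K$)
$L{\left(C \right)} = - \frac{2}{7}$ ($L{\left(C \right)} = \frac{\frac{1}{2} \left(-4\right) 1}{7} = \frac{\left(-2\right) 1}{7} = \frac{1}{7} \left(-2\right) = - \frac{2}{7}$)
$L{\left(-25 \right)} + 5 T{\left(24,2 \right)} = - \frac{2}{7} + 5 \left(\left(-1\right) 24\right) = - \frac{2}{7} + 5 \left(-24\right) = - \frac{2}{7} - 120 = - \frac{842}{7}$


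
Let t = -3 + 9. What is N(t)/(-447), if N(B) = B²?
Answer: -12/149 ≈ -0.080537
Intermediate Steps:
t = 6
N(t)/(-447) = 6²/(-447) = 36*(-1/447) = -12/149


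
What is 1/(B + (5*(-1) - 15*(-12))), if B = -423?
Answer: -1/248 ≈ -0.0040323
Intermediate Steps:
1/(B + (5*(-1) - 15*(-12))) = 1/(-423 + (5*(-1) - 15*(-12))) = 1/(-423 + (-5 + 180)) = 1/(-423 + 175) = 1/(-248) = -1/248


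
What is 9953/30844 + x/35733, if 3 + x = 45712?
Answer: 41058115/25631364 ≈ 1.6019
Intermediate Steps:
x = 45709 (x = -3 + 45712 = 45709)
9953/30844 + x/35733 = 9953/30844 + 45709/35733 = 9953*(1/30844) + 45709*(1/35733) = 9953/30844 + 1063/831 = 41058115/25631364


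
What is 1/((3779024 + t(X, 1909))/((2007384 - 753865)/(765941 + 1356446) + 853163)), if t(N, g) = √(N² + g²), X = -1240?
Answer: 1368568487986785280/6061969054951065793 - 362148662720*√5181881/6061969054951065793 ≈ 0.22563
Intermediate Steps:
1/((3779024 + t(X, 1909))/((2007384 - 753865)/(765941 + 1356446) + 853163)) = 1/((3779024 + √((-1240)² + 1909²))/((2007384 - 753865)/(765941 + 1356446) + 853163)) = 1/((3779024 + √(1537600 + 3644281))/(1253519/2122387 + 853163)) = 1/((3779024 + √5181881)/(1253519*(1/2122387) + 853163)) = 1/((3779024 + √5181881)/(1253519/2122387 + 853163)) = 1/((3779024 + √5181881)/(1810743313600/2122387)) = 1/((3779024 + √5181881)*(2122387/1810743313600)) = 1/(501284463143/113171457100 + 2122387*√5181881/1810743313600)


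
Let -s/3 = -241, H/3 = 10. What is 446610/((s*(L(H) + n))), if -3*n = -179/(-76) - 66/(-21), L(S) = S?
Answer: 15839768/722277 ≈ 21.930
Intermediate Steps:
H = 30 (H = 3*10 = 30)
s = 723 (s = -3*(-241) = 723)
n = -975/532 (n = -(-179/(-76) - 66/(-21))/3 = -(-179*(-1/76) - 66*(-1/21))/3 = -(179/76 + 22/7)/3 = -⅓*2925/532 = -975/532 ≈ -1.8327)
446610/((s*(L(H) + n))) = 446610/((723*(30 - 975/532))) = 446610/((723*(14985/532))) = 446610/(10834155/532) = 446610*(532/10834155) = 15839768/722277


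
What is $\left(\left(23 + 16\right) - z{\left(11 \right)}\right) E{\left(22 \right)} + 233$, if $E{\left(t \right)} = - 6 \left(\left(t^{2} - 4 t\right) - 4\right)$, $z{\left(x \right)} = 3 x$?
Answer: $-13879$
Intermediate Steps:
$E{\left(t \right)} = 24 - 6 t^{2} + 24 t$ ($E{\left(t \right)} = - 6 \left(-4 + t^{2} - 4 t\right) = 24 - 6 t^{2} + 24 t$)
$\left(\left(23 + 16\right) - z{\left(11 \right)}\right) E{\left(22 \right)} + 233 = \left(\left(23 + 16\right) - 3 \cdot 11\right) \left(24 - 6 \cdot 22^{2} + 24 \cdot 22\right) + 233 = \left(39 - 33\right) \left(24 - 2904 + 528\right) + 233 = 6 \left(-2352\right) + 233 = -14112 + 233 = -13879$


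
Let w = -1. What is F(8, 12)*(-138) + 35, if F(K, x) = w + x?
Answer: -1483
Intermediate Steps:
F(K, x) = -1 + x
F(8, 12)*(-138) + 35 = (-1 + 12)*(-138) + 35 = 11*(-138) + 35 = -1518 + 35 = -1483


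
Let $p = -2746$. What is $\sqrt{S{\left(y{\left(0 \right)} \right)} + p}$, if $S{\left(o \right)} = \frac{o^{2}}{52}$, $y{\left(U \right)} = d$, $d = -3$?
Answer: $\frac{i \sqrt{1856179}}{26} \approx 52.401 i$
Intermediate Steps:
$y{\left(U \right)} = -3$
$S{\left(o \right)} = \frac{o^{2}}{52}$ ($S{\left(o \right)} = o^{2} \cdot \frac{1}{52} = \frac{o^{2}}{52}$)
$\sqrt{S{\left(y{\left(0 \right)} \right)} + p} = \sqrt{\frac{\left(-3\right)^{2}}{52} - 2746} = \sqrt{\frac{1}{52} \cdot 9 - 2746} = \sqrt{\frac{9}{52} - 2746} = \sqrt{- \frac{142783}{52}} = \frac{i \sqrt{1856179}}{26}$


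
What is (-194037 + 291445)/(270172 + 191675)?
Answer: 97408/461847 ≈ 0.21091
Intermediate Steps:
(-194037 + 291445)/(270172 + 191675) = 97408/461847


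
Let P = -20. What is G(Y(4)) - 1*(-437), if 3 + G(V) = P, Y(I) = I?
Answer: 414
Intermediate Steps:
G(V) = -23 (G(V) = -3 - 20 = -23)
G(Y(4)) - 1*(-437) = -23 - 1*(-437) = -23 + 437 = 414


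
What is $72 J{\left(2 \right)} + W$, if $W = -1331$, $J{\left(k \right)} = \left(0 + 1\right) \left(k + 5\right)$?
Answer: $-827$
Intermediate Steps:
$J{\left(k \right)} = 5 + k$ ($J{\left(k \right)} = 1 \left(5 + k\right) = 5 + k$)
$72 J{\left(2 \right)} + W = 72 \left(5 + 2\right) - 1331 = 72 \cdot 7 - 1331 = 504 - 1331 = -827$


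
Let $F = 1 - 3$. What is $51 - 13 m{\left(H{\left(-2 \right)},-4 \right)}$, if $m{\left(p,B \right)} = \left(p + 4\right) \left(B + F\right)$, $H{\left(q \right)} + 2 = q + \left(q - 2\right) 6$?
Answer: $-1821$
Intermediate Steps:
$F = -2$
$H{\left(q \right)} = -14 + 7 q$ ($H{\left(q \right)} = -2 + \left(q + \left(q - 2\right) 6\right) = -2 + \left(q + \left(-2 + q\right) 6\right) = -2 + \left(q + \left(-12 + 6 q\right)\right) = -2 + \left(-12 + 7 q\right) = -14 + 7 q$)
$m{\left(p,B \right)} = \left(-2 + B\right) \left(4 + p\right)$ ($m{\left(p,B \right)} = \left(p + 4\right) \left(B - 2\right) = \left(4 + p\right) \left(-2 + B\right) = \left(-2 + B\right) \left(4 + p\right)$)
$51 - 13 m{\left(H{\left(-2 \right)},-4 \right)} = 51 - 13 \left(-8 - 2 \left(-14 + 7 \left(-2\right)\right) + 4 \left(-4\right) - 4 \left(-14 + 7 \left(-2\right)\right)\right) = 51 - 13 \left(-8 - 2 \left(-14 - 14\right) - 16 - 4 \left(-14 - 14\right)\right) = 51 - 13 \left(-8 - -56 - 16 - -112\right) = 51 - 13 \left(-8 + 56 - 16 + 112\right) = 51 - 1872 = -1821$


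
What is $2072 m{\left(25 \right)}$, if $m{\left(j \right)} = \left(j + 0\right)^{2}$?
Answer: $1295000$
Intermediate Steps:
$m{\left(j \right)} = j^{2}$
$2072 m{\left(25 \right)} = 2072 \cdot 25^{2} = 2072 \cdot 625 = 1295000$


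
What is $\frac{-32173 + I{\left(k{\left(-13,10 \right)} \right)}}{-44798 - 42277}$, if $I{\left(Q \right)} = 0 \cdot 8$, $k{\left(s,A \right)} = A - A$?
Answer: $\frac{32173}{87075} \approx 0.36949$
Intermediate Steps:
$k{\left(s,A \right)} = 0$
$I{\left(Q \right)} = 0$
$\frac{-32173 + I{\left(k{\left(-13,10 \right)} \right)}}{-44798 - 42277} = \frac{-32173 + 0}{-44798 - 42277} = - \frac{32173}{-87075} = \left(-32173\right) \left(- \frac{1}{87075}\right) = \frac{32173}{87075}$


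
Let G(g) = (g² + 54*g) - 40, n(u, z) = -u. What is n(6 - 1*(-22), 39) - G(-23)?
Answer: 725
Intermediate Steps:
G(g) = -40 + g² + 54*g
n(6 - 1*(-22), 39) - G(-23) = -(6 - 1*(-22)) - (-40 + (-23)² + 54*(-23)) = -(6 + 22) - (-40 + 529 - 1242) = -1*28 - 1*(-753) = -28 + 753 = 725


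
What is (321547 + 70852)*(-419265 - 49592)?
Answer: -183979017943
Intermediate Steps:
(321547 + 70852)*(-419265 - 49592) = 392399*(-468857) = -183979017943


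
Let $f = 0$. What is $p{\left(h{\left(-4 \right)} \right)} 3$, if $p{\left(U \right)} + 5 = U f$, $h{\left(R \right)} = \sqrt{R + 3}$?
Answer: $-15$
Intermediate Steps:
$h{\left(R \right)} = \sqrt{3 + R}$
$p{\left(U \right)} = -5$ ($p{\left(U \right)} = -5 + U 0 = -5 + 0 = -5$)
$p{\left(h{\left(-4 \right)} \right)} 3 = \left(-5\right) 3 = -15$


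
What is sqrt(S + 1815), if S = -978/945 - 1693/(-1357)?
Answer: 29*sqrt(43819741910)/142485 ≈ 42.605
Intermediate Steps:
S = 90913/427455 (S = -978*1/945 - 1693*(-1/1357) = -326/315 + 1693/1357 = 90913/427455 ≈ 0.21268)
sqrt(S + 1815) = sqrt(90913/427455 + 1815) = sqrt(775921738/427455) = 29*sqrt(43819741910)/142485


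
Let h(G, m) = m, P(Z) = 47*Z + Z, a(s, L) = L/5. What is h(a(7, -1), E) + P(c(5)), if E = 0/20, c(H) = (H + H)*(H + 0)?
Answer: 2400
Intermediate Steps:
a(s, L) = L/5 (a(s, L) = L*(⅕) = L/5)
c(H) = 2*H² (c(H) = (2*H)*H = 2*H²)
P(Z) = 48*Z
E = 0 (E = 0*(1/20) = 0)
h(a(7, -1), E) + P(c(5)) = 0 + 48*(2*5²) = 0 + 48*(2*25) = 0 + 48*50 = 0 + 2400 = 2400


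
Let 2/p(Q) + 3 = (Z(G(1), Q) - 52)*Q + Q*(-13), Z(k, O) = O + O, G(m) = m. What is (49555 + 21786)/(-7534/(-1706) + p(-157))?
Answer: 1810402721750/112069103 ≈ 16154.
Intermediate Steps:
Z(k, O) = 2*O
p(Q) = 2/(-3 - 13*Q + Q*(-52 + 2*Q)) (p(Q) = 2/(-3 + ((2*Q - 52)*Q + Q*(-13))) = 2/(-3 + ((-52 + 2*Q)*Q - 13*Q)) = 2/(-3 + (Q*(-52 + 2*Q) - 13*Q)) = 2/(-3 + (-13*Q + Q*(-52 + 2*Q))) = 2/(-3 - 13*Q + Q*(-52 + 2*Q)))
(49555 + 21786)/(-7534/(-1706) + p(-157)) = (49555 + 21786)/(-7534/(-1706) + 2/(-3 - 65*(-157) + 2*(-157)²)) = 71341/(-7534*(-1/1706) + 2/(-3 + 10205 + 2*24649)) = 71341/(3767/853 + 2/(-3 + 10205 + 49298)) = 71341/(3767/853 + 2/59500) = 71341/(3767/853 + 2*(1/59500)) = 71341/(3767/853 + 1/29750) = 71341/(112069103/25376750) = 71341*(25376750/112069103) = 1810402721750/112069103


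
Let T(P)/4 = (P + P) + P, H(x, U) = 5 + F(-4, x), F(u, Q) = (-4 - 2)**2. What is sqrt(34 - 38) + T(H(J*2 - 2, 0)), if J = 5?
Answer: 492 + 2*I ≈ 492.0 + 2.0*I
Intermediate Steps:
F(u, Q) = 36 (F(u, Q) = (-6)**2 = 36)
H(x, U) = 41 (H(x, U) = 5 + 36 = 41)
T(P) = 12*P (T(P) = 4*((P + P) + P) = 4*(2*P + P) = 4*(3*P) = 12*P)
sqrt(34 - 38) + T(H(J*2 - 2, 0)) = sqrt(34 - 38) + 12*41 = sqrt(-4) + 492 = 2*I + 492 = 492 + 2*I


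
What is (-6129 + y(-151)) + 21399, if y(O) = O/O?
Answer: 15271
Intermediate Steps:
y(O) = 1
(-6129 + y(-151)) + 21399 = (-6129 + 1) + 21399 = -6128 + 21399 = 15271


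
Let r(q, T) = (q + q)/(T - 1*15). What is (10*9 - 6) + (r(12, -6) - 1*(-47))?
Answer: 909/7 ≈ 129.86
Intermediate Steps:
r(q, T) = 2*q/(-15 + T) (r(q, T) = (2*q)/(T - 15) = (2*q)/(-15 + T) = 2*q/(-15 + T))
(10*9 - 6) + (r(12, -6) - 1*(-47)) = (10*9 - 6) + (2*12/(-15 - 6) - 1*(-47)) = (90 - 6) + (2*12/(-21) + 47) = 84 + (2*12*(-1/21) + 47) = 84 + (-8/7 + 47) = 84 + 321/7 = 909/7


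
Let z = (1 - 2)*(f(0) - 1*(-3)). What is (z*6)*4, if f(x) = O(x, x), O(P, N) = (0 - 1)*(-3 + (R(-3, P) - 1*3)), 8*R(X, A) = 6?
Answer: -198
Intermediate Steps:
R(X, A) = ¾ (R(X, A) = (⅛)*6 = ¾)
O(P, N) = 21/4 (O(P, N) = (0 - 1)*(-3 + (¾ - 1*3)) = -(-3 + (¾ - 3)) = -(-3 - 9/4) = -1*(-21/4) = 21/4)
f(x) = 21/4
z = -33/4 (z = (1 - 2)*(21/4 - 1*(-3)) = -(21/4 + 3) = -1*33/4 = -33/4 ≈ -8.2500)
(z*6)*4 = -33/4*6*4 = -99/2*4 = -198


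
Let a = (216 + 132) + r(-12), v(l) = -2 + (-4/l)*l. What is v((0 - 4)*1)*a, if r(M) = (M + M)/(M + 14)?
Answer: -2016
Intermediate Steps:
r(M) = 2*M/(14 + M) (r(M) = (2*M)/(14 + M) = 2*M/(14 + M))
v(l) = -6 (v(l) = -2 - 4 = -6)
a = 336 (a = (216 + 132) + 2*(-12)/(14 - 12) = 348 + 2*(-12)/2 = 348 + 2*(-12)*(½) = 348 - 12 = 336)
v((0 - 4)*1)*a = -6*336 = -2016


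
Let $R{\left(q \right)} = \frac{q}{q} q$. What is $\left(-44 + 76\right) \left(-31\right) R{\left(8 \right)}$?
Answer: $-7936$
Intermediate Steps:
$R{\left(q \right)} = q$ ($R{\left(q \right)} = 1 q = q$)
$\left(-44 + 76\right) \left(-31\right) R{\left(8 \right)} = \left(-44 + 76\right) \left(-31\right) 8 = 32 \left(-31\right) 8 = \left(-992\right) 8 = -7936$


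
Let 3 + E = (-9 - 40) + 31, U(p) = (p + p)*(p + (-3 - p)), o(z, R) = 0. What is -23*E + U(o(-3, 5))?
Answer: 483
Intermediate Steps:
U(p) = -6*p (U(p) = (2*p)*(-3) = -6*p)
E = -21 (E = -3 + ((-9 - 40) + 31) = -3 + (-49 + 31) = -3 - 18 = -21)
-23*E + U(o(-3, 5)) = -23*(-21) - 6*0 = 483 + 0 = 483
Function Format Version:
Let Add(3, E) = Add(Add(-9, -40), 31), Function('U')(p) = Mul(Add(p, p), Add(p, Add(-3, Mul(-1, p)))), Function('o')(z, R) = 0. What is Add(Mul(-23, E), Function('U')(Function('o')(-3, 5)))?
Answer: 483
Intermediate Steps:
Function('U')(p) = Mul(-6, p) (Function('U')(p) = Mul(Mul(2, p), -3) = Mul(-6, p))
E = -21 (E = Add(-3, Add(Add(-9, -40), 31)) = Add(-3, Add(-49, 31)) = Add(-3, -18) = -21)
Add(Mul(-23, E), Function('U')(Function('o')(-3, 5))) = Add(Mul(-23, -21), Mul(-6, 0)) = Add(483, 0) = 483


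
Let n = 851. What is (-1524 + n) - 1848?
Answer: -2521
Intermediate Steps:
(-1524 + n) - 1848 = (-1524 + 851) - 1848 = -673 - 1848 = -2521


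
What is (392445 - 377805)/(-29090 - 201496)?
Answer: -2440/38431 ≈ -0.063490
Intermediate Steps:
(392445 - 377805)/(-29090 - 201496) = 14640/(-230586) = 14640*(-1/230586) = -2440/38431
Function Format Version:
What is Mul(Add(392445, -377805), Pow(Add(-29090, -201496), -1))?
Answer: Rational(-2440, 38431) ≈ -0.063490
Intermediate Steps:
Mul(Add(392445, -377805), Pow(Add(-29090, -201496), -1)) = Mul(14640, Pow(-230586, -1)) = Mul(14640, Rational(-1, 230586)) = Rational(-2440, 38431)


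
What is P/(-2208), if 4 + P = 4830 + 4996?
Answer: -1637/368 ≈ -4.4484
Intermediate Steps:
P = 9822 (P = -4 + (4830 + 4996) = -4 + 9826 = 9822)
P/(-2208) = 9822/(-2208) = 9822*(-1/2208) = -1637/368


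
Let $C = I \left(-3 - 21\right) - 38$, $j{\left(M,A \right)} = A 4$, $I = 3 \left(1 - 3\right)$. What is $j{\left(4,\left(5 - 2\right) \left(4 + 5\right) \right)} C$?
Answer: $11448$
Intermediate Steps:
$I = -6$ ($I = 3 \left(-2\right) = -6$)
$j{\left(M,A \right)} = 4 A$
$C = 106$ ($C = - 6 \left(-3 - 21\right) - 38 = \left(-6\right) \left(-24\right) - 38 = 144 - 38 = 106$)
$j{\left(4,\left(5 - 2\right) \left(4 + 5\right) \right)} C = 4 \left(5 - 2\right) \left(4 + 5\right) 106 = 4 \cdot 3 \cdot 9 \cdot 106 = 4 \cdot 27 \cdot 106 = 108 \cdot 106 = 11448$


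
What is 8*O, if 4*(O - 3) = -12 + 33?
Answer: 66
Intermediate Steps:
O = 33/4 (O = 3 + (-12 + 33)/4 = 3 + (¼)*21 = 3 + 21/4 = 33/4 ≈ 8.2500)
8*O = 8*(33/4) = 66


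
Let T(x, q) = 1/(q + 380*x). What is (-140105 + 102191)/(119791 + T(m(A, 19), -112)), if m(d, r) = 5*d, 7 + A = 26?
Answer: -1364449032/4311038509 ≈ -0.31650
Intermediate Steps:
A = 19 (A = -7 + 26 = 19)
(-140105 + 102191)/(119791 + T(m(A, 19), -112)) = (-140105 + 102191)/(119791 + 1/(-112 + 380*(5*19))) = -37914/(119791 + 1/(-112 + 380*95)) = -37914/(119791 + 1/(-112 + 36100)) = -37914/(119791 + 1/35988) = -37914/4311038509/35988 = -37914*35988/4311038509 = -1364449032/4311038509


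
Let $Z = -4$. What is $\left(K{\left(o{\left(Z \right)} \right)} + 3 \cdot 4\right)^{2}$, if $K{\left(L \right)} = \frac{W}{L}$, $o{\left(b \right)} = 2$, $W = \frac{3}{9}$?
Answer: $\frac{5329}{36} \approx 148.03$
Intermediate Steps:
$W = \frac{1}{3}$ ($W = 3 \cdot \frac{1}{9} = \frac{1}{3} \approx 0.33333$)
$K{\left(L \right)} = \frac{1}{3 L}$
$\left(K{\left(o{\left(Z \right)} \right)} + 3 \cdot 4\right)^{2} = \left(\frac{1}{3 \cdot 2} + 3 \cdot 4\right)^{2} = \left(\frac{1}{3} \cdot \frac{1}{2} + 12\right)^{2} = \left(\frac{1}{6} + 12\right)^{2} = \left(\frac{73}{6}\right)^{2} = \frac{5329}{36}$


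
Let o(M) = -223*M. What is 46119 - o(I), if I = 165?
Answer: 82914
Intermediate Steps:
46119 - o(I) = 46119 - (-223)*165 = 46119 - 1*(-36795) = 46119 + 36795 = 82914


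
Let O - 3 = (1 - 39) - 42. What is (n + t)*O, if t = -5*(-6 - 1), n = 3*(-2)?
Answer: -2233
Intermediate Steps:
O = -77 (O = 3 + ((1 - 39) - 42) = 3 + (-38 - 42) = 3 - 80 = -77)
n = -6
t = 35 (t = -5*(-7) = 35)
(n + t)*O = (-6 + 35)*(-77) = 29*(-77) = -2233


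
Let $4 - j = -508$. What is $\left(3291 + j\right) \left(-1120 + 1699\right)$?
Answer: $2201937$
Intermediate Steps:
$j = 512$ ($j = 4 - -508 = 4 + 508 = 512$)
$\left(3291 + j\right) \left(-1120 + 1699\right) = \left(3291 + 512\right) \left(-1120 + 1699\right) = 3803 \cdot 579 = 2201937$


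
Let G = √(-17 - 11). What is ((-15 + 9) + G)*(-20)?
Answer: 120 - 40*I*√7 ≈ 120.0 - 105.83*I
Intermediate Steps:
G = 2*I*√7 (G = √(-28) = 2*I*√7 ≈ 5.2915*I)
((-15 + 9) + G)*(-20) = ((-15 + 9) + 2*I*√7)*(-20) = (-6 + 2*I*√7)*(-20) = 120 - 40*I*√7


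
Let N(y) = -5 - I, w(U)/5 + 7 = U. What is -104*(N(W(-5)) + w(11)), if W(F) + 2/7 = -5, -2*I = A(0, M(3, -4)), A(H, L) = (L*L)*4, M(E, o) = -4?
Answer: -4888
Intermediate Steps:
w(U) = -35 + 5*U
A(H, L) = 4*L² (A(H, L) = L²*4 = 4*L²)
I = -32 (I = -2*(-4)² = -2*16 = -½*64 = -32)
W(F) = -37/7 (W(F) = -2/7 - 5 = -37/7)
N(y) = 27 (N(y) = -5 - 1*(-32) = -5 + 32 = 27)
-104*(N(W(-5)) + w(11)) = -104*(27 + (-35 + 5*11)) = -104*(27 + (-35 + 55)) = -104*(27 + 20) = -104*47 = -4888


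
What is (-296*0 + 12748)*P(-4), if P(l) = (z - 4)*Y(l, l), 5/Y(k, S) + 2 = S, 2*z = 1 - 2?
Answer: 47805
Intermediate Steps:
z = -½ (z = (1 - 2)/2 = (½)*(-1) = -½ ≈ -0.50000)
Y(k, S) = 5/(-2 + S)
P(l) = -45/(2*(-2 + l)) (P(l) = (-½ - 4)*(5/(-2 + l)) = -45/(2*(-2 + l)))
(-296*0 + 12748)*P(-4) = (-296*0 + 12748)*(-45/(-4 + 2*(-4))) = (0 + 12748)*(-45/(-4 - 8)) = 12748*(-45/(-12)) = 12748*(-45*(-1/12)) = 12748*(15/4) = 47805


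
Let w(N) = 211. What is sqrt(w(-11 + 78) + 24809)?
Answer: 6*sqrt(695) ≈ 158.18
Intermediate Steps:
sqrt(w(-11 + 78) + 24809) = sqrt(211 + 24809) = sqrt(25020) = 6*sqrt(695)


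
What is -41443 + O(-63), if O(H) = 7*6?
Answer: -41401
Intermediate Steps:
O(H) = 42
-41443 + O(-63) = -41443 + 42 = -41401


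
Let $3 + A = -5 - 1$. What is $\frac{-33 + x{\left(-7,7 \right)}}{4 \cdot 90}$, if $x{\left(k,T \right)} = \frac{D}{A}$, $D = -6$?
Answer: $- \frac{97}{1080} \approx -0.089815$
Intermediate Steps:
$A = -9$ ($A = -3 - 6 = -9$)
$x{\left(k,T \right)} = \frac{2}{3}$ ($x{\left(k,T \right)} = - \frac{6}{-9} = \left(-6\right) \left(- \frac{1}{9}\right) = \frac{2}{3}$)
$\frac{-33 + x{\left(-7,7 \right)}}{4 \cdot 90} = \frac{-33 + \frac{2}{3}}{4 \cdot 90} = \frac{1}{360} \left(- \frac{97}{3}\right) = - \frac{97}{1080}$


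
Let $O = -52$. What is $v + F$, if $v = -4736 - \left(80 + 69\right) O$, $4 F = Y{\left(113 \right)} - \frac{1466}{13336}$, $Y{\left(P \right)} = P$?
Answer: $\frac{81088815}{26672} \approx 3040.2$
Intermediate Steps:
$F = \frac{752751}{26672}$ ($F = \frac{113 - \frac{1466}{13336}}{4} = \frac{113 - \frac{733}{6668}}{4} = \frac{1}{4} \cdot \frac{752751}{6668} = \frac{752751}{26672} \approx 28.223$)
$v = 3012$ ($v = -4736 - \left(80 + 69\right) \left(-52\right) = -4736 - 149 \left(-52\right) = -4736 - -7748 = -4736 + 7748 = 3012$)
$v + F = 3012 + \frac{752751}{26672} = \frac{81088815}{26672}$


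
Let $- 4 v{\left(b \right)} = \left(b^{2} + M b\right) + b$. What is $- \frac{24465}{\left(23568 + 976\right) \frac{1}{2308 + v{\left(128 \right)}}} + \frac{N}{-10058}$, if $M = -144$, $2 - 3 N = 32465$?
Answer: $- \frac{85721837217}{30857944} \approx -2777.9$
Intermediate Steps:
$N = -10821$ ($N = \frac{2}{3} - \frac{32465}{3} = -10821$)
$v{\left(b \right)} = - \frac{b^{2}}{4} + \frac{143 b}{4}$ ($v{\left(b \right)} = - \frac{\left(b^{2} - 144 b\right) + b}{4} = - \frac{b^{2} - 143 b}{4} = - \frac{b^{2}}{4} + \frac{143 b}{4}$)
$- \frac{24465}{\left(23568 + 976\right) \frac{1}{2308 + v{\left(128 \right)}}} + \frac{N}{-10058} = - \frac{24465}{\left(23568 + 976\right) \frac{1}{2308 + \frac{1}{4} \cdot 128 \left(143 - 128\right)}} - \frac{10821}{-10058} = - \frac{24465}{24544 \frac{1}{2308 + \frac{1}{4} \cdot 128 \left(143 - 128\right)}} - - \frac{10821}{10058} = - \frac{24465}{24544 \frac{1}{2308 + \frac{1}{4} \cdot 128 \cdot 15}} + \frac{10821}{10058} = - \frac{24465}{24544 \frac{1}{2308 + 480}} + \frac{10821}{10058} = - \frac{24465}{24544 \cdot \frac{1}{2788}} + \frac{10821}{10058} = - \frac{24465}{\frac{6136}{697}} + \frac{10821}{10058} = \left(-24465\right) \frac{697}{6136} + \frac{10821}{10058} = - \frac{17052105}{6136} + \frac{10821}{10058} = - \frac{85721837217}{30857944}$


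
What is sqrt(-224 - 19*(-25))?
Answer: sqrt(251) ≈ 15.843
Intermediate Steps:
sqrt(-224 - 19*(-25)) = sqrt(-224 + 475) = sqrt(251)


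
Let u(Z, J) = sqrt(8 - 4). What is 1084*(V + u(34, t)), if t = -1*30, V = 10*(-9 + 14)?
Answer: 56368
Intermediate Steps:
V = 50 (V = 10*5 = 50)
t = -30
u(Z, J) = 2 (u(Z, J) = sqrt(4) = 2)
1084*(V + u(34, t)) = 1084*(50 + 2) = 1084*52 = 56368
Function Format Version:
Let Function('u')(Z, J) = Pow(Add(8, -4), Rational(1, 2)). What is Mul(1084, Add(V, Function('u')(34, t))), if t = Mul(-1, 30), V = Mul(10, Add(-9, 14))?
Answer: 56368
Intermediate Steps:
V = 50 (V = Mul(10, 5) = 50)
t = -30
Function('u')(Z, J) = 2 (Function('u')(Z, J) = Pow(4, Rational(1, 2)) = 2)
Mul(1084, Add(V, Function('u')(34, t))) = Mul(1084, Add(50, 2)) = Mul(1084, 52) = 56368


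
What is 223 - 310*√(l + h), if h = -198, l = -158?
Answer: 223 - 620*I*√89 ≈ 223.0 - 5849.1*I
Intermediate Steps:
223 - 310*√(l + h) = 223 - 310*√(-158 - 198) = 223 - 620*I*√89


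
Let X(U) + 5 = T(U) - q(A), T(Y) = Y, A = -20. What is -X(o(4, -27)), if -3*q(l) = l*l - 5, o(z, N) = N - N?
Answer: -380/3 ≈ -126.67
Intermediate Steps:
o(z, N) = 0
q(l) = 5/3 - l²/3 (q(l) = -(l*l - 5)/3 = -(l² - 5)/3 = -(-5 + l²)/3 = 5/3 - l²/3)
X(U) = 380/3 + U (X(U) = -5 + (U - (5/3 - ⅓*(-20)²)) = -5 + (U - (5/3 - ⅓*400)) = -5 + (U - (5/3 - 400/3)) = -5 + (U - 1*(-395/3)) = -5 + (U + 395/3) = -5 + (395/3 + U) = 380/3 + U)
-X(o(4, -27)) = -(380/3 + 0) = -1*380/3 = -380/3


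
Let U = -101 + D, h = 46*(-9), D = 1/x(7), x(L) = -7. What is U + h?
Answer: -3606/7 ≈ -515.14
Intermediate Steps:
D = -⅐ (D = 1/(-7) = -⅐ ≈ -0.14286)
h = -414
U = -708/7 (U = -101 - ⅐ = -708/7 ≈ -101.14)
U + h = -708/7 - 414 = -3606/7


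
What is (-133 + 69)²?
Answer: 4096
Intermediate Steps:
(-133 + 69)² = (-64)² = 4096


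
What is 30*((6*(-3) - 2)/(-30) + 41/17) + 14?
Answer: 1808/17 ≈ 106.35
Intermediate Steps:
30*((6*(-3) - 2)/(-30) + 41/17) + 14 = 30*((-18 - 2)*(-1/30) + 41*(1/17)) + 14 = 30*(-20*(-1/30) + 41/17) + 14 = 30*(⅔ + 41/17) + 14 = 30*(157/51) + 14 = 1570/17 + 14 = 1808/17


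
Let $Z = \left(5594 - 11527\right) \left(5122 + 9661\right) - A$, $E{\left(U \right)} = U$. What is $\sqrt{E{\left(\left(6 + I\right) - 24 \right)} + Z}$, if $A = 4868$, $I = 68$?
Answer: $i \sqrt{87712357} \approx 9365.5 i$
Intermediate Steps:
$Z = -87712407$ ($Z = \left(5594 - 11527\right) \left(5122 + 9661\right) - 4868 = \left(-5933\right) 14783 - 4868 = -87707539 - 4868 = -87712407$)
$\sqrt{E{\left(\left(6 + I\right) - 24 \right)} + Z} = \sqrt{\left(\left(6 + 68\right) - 24\right) - 87712407} = \sqrt{\left(74 - 24\right) - 87712407} = \sqrt{50 - 87712407} = \sqrt{-87712357} = i \sqrt{87712357}$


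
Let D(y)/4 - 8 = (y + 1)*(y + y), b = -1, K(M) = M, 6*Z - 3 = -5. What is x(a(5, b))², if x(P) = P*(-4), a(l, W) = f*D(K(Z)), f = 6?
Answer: 4734976/9 ≈ 5.2611e+5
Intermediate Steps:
Z = -⅓ (Z = ½ + (⅙)*(-5) = ½ - ⅚ = -⅓ ≈ -0.33333)
D(y) = 32 + 8*y*(1 + y) (D(y) = 32 + 4*((y + 1)*(y + y)) = 32 + 4*((1 + y)*(2*y)) = 32 + 4*(2*y*(1 + y)) = 32 + 8*y*(1 + y))
a(l, W) = 544/3 (a(l, W) = 6*(32 + 8*(-⅓) + 8*(-⅓)²) = 6*(32 - 8/3 + 8*(⅑)) = 6*(32 - 8/3 + 8/9) = 6*(272/9) = 544/3)
x(P) = -4*P
x(a(5, b))² = (-4*544/3)² = (-2176/3)² = 4734976/9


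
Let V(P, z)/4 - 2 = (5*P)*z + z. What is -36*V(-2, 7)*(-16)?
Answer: -140544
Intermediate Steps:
V(P, z) = 8 + 4*z + 20*P*z (V(P, z) = 8 + 4*((5*P)*z + z) = 8 + 4*(5*P*z + z) = 8 + 4*(z + 5*P*z) = 8 + (4*z + 20*P*z) = 8 + 4*z + 20*P*z)
-36*V(-2, 7)*(-16) = -36*(8 + 4*7 + 20*(-2)*7)*(-16) = -36*(8 + 28 - 280)*(-16) = -36*(-244)*(-16) = 8784*(-16) = -140544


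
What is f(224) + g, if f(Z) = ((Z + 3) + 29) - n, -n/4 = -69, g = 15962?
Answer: 15942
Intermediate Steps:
n = 276 (n = -4*(-69) = 276)
f(Z) = -244 + Z (f(Z) = ((Z + 3) + 29) - 1*276 = ((3 + Z) + 29) - 276 = (32 + Z) - 276 = -244 + Z)
f(224) + g = (-244 + 224) + 15962 = -20 + 15962 = 15942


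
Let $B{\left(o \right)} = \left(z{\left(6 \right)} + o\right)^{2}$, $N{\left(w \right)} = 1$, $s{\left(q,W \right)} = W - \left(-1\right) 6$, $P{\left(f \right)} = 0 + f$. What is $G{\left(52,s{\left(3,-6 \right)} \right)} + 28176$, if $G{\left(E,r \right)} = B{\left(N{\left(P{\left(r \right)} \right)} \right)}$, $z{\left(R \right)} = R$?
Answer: $28225$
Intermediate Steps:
$P{\left(f \right)} = f$
$s{\left(q,W \right)} = 6 + W$ ($s{\left(q,W \right)} = W - -6 = W + 6 = 6 + W$)
$B{\left(o \right)} = \left(6 + o\right)^{2}$
$G{\left(E,r \right)} = 49$ ($G{\left(E,r \right)} = \left(6 + 1\right)^{2} = 7^{2} = 49$)
$G{\left(52,s{\left(3,-6 \right)} \right)} + 28176 = 49 + 28176 = 28225$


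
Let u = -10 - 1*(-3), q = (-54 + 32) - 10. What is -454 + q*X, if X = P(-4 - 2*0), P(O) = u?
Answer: -230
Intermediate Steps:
q = -32 (q = -22 - 10 = -32)
u = -7 (u = -10 + 3 = -7)
P(O) = -7
X = -7
-454 + q*X = -454 - 32*(-7) = -454 + 224 = -230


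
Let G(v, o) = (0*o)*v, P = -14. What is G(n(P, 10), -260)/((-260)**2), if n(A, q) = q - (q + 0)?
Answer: 0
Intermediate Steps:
n(A, q) = 0 (n(A, q) = q - q = 0)
G(v, o) = 0 (G(v, o) = 0*v = 0)
G(n(P, 10), -260)/((-260)**2) = 0/((-260)**2) = 0/67600 = 0*(1/67600) = 0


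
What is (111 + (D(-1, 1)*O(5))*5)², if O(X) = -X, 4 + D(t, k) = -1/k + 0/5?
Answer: 55696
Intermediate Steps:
D(t, k) = -4 - 1/k (D(t, k) = -4 + (-1/k + 0/5) = -4 + (-1/k + 0*(⅕)) = -4 + (-1/k + 0) = -4 - 1/k)
(111 + (D(-1, 1)*O(5))*5)² = (111 + ((-4 - 1/1)*(-1*5))*5)² = (111 + ((-4 - 1*1)*(-5))*5)² = (111 + ((-4 - 1)*(-5))*5)² = (111 - 5*(-5)*5)² = (111 + 25*5)² = (111 + 125)² = 236² = 55696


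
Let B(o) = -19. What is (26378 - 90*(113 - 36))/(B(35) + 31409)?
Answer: 9724/15695 ≈ 0.61956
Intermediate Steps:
(26378 - 90*(113 - 36))/(B(35) + 31409) = (26378 - 90*(113 - 36))/(-19 + 31409) = (26378 - 90*77)/31390 = (26378 - 6930)*(1/31390) = 19448*(1/31390) = 9724/15695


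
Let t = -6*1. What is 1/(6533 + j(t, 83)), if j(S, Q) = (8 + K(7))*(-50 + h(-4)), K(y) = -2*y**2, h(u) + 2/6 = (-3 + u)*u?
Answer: 1/8543 ≈ 0.00011705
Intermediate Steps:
h(u) = -1/3 + u*(-3 + u) (h(u) = -1/3 + (-3 + u)*u = -1/3 + u*(-3 + u))
t = -6
j(S, Q) = 2010 (j(S, Q) = (8 - 2*7**2)*(-50 + (-1/3 + (-4)**2 - 3*(-4))) = (8 - 2*49)*(-50 + (-1/3 + 16 + 12)) = (8 - 98)*(-50 + 83/3) = -90*(-67/3) = 2010)
1/(6533 + j(t, 83)) = 1/(6533 + 2010) = 1/8543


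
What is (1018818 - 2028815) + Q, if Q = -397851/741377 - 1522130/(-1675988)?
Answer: -627480077867611175/621269477738 ≈ -1.0100e+6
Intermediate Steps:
Q = 230839335611/621269477738 (Q = -397851*1/741377 - 1522130*(-1/1675988) = -397851/741377 + 761065/837994 = 230839335611/621269477738 ≈ 0.37156)
(1018818 - 2028815) + Q = (1018818 - 2028815) + 230839335611/621269477738 = -1009997 + 230839335611/621269477738 = -627480077867611175/621269477738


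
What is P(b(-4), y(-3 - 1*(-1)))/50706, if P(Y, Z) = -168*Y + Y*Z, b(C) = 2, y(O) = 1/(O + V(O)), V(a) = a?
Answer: -673/101412 ≈ -0.0066363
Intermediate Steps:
y(O) = 1/(2*O) (y(O) = 1/(O + O) = 1/(2*O))
P(b(-4), y(-3 - 1*(-1)))/50706 = (2*(-168 + 1/(2*(-3 - 1*(-1)))))/50706 = (2*(-168 + 1/(2*(-3 + 1))))*(1/50706) = (2*(-168 + (½)/(-2)))*(1/50706) = (2*(-168 + (½)*(-½)))*(1/50706) = (2*(-168 - ¼))*(1/50706) = (2*(-673/4))*(1/50706) = -673/2*1/50706 = -673/101412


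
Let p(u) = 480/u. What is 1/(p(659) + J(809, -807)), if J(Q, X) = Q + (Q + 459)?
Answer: 659/1369223 ≈ 0.00048129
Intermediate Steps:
J(Q, X) = 459 + 2*Q (J(Q, X) = Q + (459 + Q) = 459 + 2*Q)
1/(p(659) + J(809, -807)) = 1/(480/659 + (459 + 2*809)) = 1/(480*(1/659) + (459 + 1618)) = 1/(480/659 + 2077) = 1/(1369223/659) = 659/1369223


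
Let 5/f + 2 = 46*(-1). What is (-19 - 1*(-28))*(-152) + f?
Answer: -65669/48 ≈ -1368.1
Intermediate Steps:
f = -5/48 (f = 5/(-2 + 46*(-1)) = 5/(-2 - 46) = 5/(-48) = 5*(-1/48) = -5/48 ≈ -0.10417)
(-19 - 1*(-28))*(-152) + f = (-19 - 1*(-28))*(-152) - 5/48 = (-19 + 28)*(-152) - 5/48 = 9*(-152) - 5/48 = -1368 - 5/48 = -65669/48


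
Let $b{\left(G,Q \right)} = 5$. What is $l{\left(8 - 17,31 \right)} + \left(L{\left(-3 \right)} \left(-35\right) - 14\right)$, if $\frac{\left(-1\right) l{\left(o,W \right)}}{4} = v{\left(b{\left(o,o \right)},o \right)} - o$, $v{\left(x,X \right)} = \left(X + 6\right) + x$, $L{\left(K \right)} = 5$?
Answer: $-233$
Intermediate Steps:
$v{\left(x,X \right)} = 6 + X + x$ ($v{\left(x,X \right)} = \left(6 + X\right) + x = 6 + X + x$)
$l{\left(o,W \right)} = -44$ ($l{\left(o,W \right)} = - 4 \left(\left(6 + o + 5\right) - o\right) = - 4 \left(\left(11 + o\right) - o\right) = \left(-4\right) 11 = -44$)
$l{\left(8 - 17,31 \right)} + \left(L{\left(-3 \right)} \left(-35\right) - 14\right) = -44 + \left(5 \left(-35\right) - 14\right) = -44 - 189 = -233$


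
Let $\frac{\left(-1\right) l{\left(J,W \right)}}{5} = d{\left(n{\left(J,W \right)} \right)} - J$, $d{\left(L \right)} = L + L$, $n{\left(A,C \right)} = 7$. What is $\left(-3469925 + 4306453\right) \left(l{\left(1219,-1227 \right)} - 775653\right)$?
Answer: $-643815371584$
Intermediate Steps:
$d{\left(L \right)} = 2 L$
$l{\left(J,W \right)} = -70 + 5 J$ ($l{\left(J,W \right)} = - 5 \left(2 \cdot 7 - J\right) = - 5 \left(14 - J\right) = -70 + 5 J$)
$\left(-3469925 + 4306453\right) \left(l{\left(1219,-1227 \right)} - 775653\right) = \left(-3469925 + 4306453\right) \left(\left(-70 + 5 \cdot 1219\right) - 775653\right) = 836528 \left(\left(-70 + 6095\right) - 775653\right) = 836528 \left(6025 - 775653\right) = 836528 \left(-769628\right) = -643815371584$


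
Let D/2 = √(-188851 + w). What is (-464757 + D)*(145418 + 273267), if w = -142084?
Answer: -194586784545 + 9211070*I*√2735 ≈ -1.9459e+11 + 4.8171e+8*I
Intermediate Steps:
D = 22*I*√2735 (D = 2*√(-188851 - 142084) = 2*√(-330935) = 2*(11*I*√2735) = 22*I*√2735 ≈ 1150.5*I)
(-464757 + D)*(145418 + 273267) = (-464757 + 22*I*√2735)*(145418 + 273267) = (-464757 + 22*I*√2735)*418685 = -194586784545 + 9211070*I*√2735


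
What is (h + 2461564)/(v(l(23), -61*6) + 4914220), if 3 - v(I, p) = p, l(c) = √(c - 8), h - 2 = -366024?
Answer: 2095542/4914589 ≈ 0.42639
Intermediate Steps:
h = -366022 (h = 2 - 366024 = -366022)
l(c) = √(-8 + c)
v(I, p) = 3 - p
(h + 2461564)/(v(l(23), -61*6) + 4914220) = (-366022 + 2461564)/((3 - (-61)*6) + 4914220) = 2095542/((3 - 1*(-366)) + 4914220) = 2095542/((3 + 366) + 4914220) = 2095542/(369 + 4914220) = 2095542/4914589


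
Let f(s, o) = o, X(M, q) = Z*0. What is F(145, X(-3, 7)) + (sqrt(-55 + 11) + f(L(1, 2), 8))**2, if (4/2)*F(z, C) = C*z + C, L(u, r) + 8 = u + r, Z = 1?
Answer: 20 + 32*I*sqrt(11) ≈ 20.0 + 106.13*I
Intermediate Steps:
L(u, r) = -8 + r + u (L(u, r) = -8 + (u + r) = -8 + (r + u) = -8 + r + u)
X(M, q) = 0 (X(M, q) = 1*0 = 0)
F(z, C) = C/2 + C*z/2 (F(z, C) = (C*z + C)/2 = (C + C*z)/2 = C/2 + C*z/2)
F(145, X(-3, 7)) + (sqrt(-55 + 11) + f(L(1, 2), 8))**2 = (1/2)*0*(1 + 145) + (sqrt(-55 + 11) + 8)**2 = (1/2)*0*146 + (sqrt(-44) + 8)**2 = 0 + (2*I*sqrt(11) + 8)**2 = 0 + (8 + 2*I*sqrt(11))**2 = (8 + 2*I*sqrt(11))**2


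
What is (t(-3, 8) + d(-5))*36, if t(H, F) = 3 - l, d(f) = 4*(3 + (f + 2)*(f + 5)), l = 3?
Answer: 432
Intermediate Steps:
d(f) = 12 + 4*(2 + f)*(5 + f) (d(f) = 4*(3 + (2 + f)*(5 + f)) = 12 + 4*(2 + f)*(5 + f))
t(H, F) = 0 (t(H, F) = 3 - 1*3 = 3 - 3 = 0)
(t(-3, 8) + d(-5))*36 = (0 + (52 + 4*(-5)² + 28*(-5)))*36 = (0 + (52 + 4*25 - 140))*36 = (0 + (52 + 100 - 140))*36 = (0 + 12)*36 = 12*36 = 432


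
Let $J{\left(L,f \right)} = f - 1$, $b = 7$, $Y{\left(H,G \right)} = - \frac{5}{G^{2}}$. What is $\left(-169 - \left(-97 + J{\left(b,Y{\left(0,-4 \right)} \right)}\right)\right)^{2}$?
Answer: $\frac{1279161}{256} \approx 4996.7$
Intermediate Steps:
$Y{\left(H,G \right)} = - \frac{5}{G^{2}}$
$J{\left(L,f \right)} = -1 + f$
$\left(-169 - \left(-97 + J{\left(b,Y{\left(0,-4 \right)} \right)}\right)\right)^{2} = \left(-169 + \left(97 - \left(-1 - \frac{5}{16}\right)\right)\right)^{2} = \left(-169 + \left(97 - - \frac{21}{16}\right)\right)^{2} = \left(-169 + \left(97 + \frac{21}{16}\right)\right)^{2} = \left(-169 + \frac{1573}{16}\right)^{2} = \left(- \frac{1131}{16}\right)^{2} = \frac{1279161}{256}$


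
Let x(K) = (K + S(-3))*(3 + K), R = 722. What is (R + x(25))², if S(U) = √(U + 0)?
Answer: 2019732 + 79632*I*√3 ≈ 2.0197e+6 + 1.3793e+5*I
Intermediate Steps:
S(U) = √U
x(K) = (3 + K)*(K + I*√3) (x(K) = (K + √(-3))*(3 + K) = (K + I*√3)*(3 + K) = (3 + K)*(K + I*√3))
(R + x(25))² = (722 + (25² + 3*25 + 3*I*√3 + I*25*√3))² = (722 + (625 + 75 + 3*I*√3 + 25*I*√3))² = (722 + (700 + 28*I*√3))² = (1422 + 28*I*√3)²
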